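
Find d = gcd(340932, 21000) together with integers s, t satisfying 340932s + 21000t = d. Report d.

12

Repeated division:
340932 = 16·21000 + 4932
21000 = 4·4932 + 1272
4932 = 3·1272 + 1116
1272 = 1·1116 + 156
1116 = 7·156 + 24
156 = 6·24 + 12
24 = 2·12 + 0
gcd(340932, 21000) = 12.
Back-substituting:
12 = 156 − 6·24
12 = −6·1116 + 43·156
12 = 43·1272 − 49·1116
12 = −49·4932 + 190·1272
12 = 190·21000 − 809·4932
12 = −809·340932 + 13134·21000
So 12 = (-809)·340932 + (13134)·21000.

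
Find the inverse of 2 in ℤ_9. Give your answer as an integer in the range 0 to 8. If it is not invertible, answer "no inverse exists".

5

Apply the Euclidean algorithm to 9 and 2:
9 = 4*2 + 1
2 = 2*1 + 0
gcd = 1, so the inverse exists. Back-substitute:
1 = 9 − 4·2
Hence 2⁻¹ ≡ -4 ≡ 5 (mod 9).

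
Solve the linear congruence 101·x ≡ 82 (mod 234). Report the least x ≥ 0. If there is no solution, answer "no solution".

First find gcd(101, 234):
234 = 2·101 + 32
101 = 3·32 + 5
32 = 6·5 + 2
5 = 2·2 + 1
2 = 2·1 + 0
gcd = 1, so a unique solution mod 234 exists.
Back-substitute for the Bézout coefficients:
1 = 5 − 2·2
1 = −2·32 + 13·5
1 = 13·101 − 41·32
1 = −41·234 + 95·101
So 101·(95) ≡ 1 (mod 234), giving 101⁻¹ ≡ 95.
x ≡ 101⁻¹·82 ≡ 95·82 ≡ 68 (mod 234).

68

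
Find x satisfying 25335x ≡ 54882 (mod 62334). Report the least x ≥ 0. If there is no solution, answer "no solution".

First find gcd(25335, 62334):
62334 = 2×25335 + 11664
25335 = 2×11664 + 2007
11664 = 5×2007 + 1629
2007 = 1×1629 + 378
1629 = 4×378 + 117
378 = 3×117 + 27
117 = 4×27 + 9
27 = 3×9 + 0
gcd = 9 and 9 | 54882, so solutions exist. Divide through by 9: 2815x ≡ 6098 (mod 6926).
Now find 2815⁻¹ mod 6926:
6926 = 2×2815 + 1296
2815 = 2×1296 + 223
1296 = 5×223 + 181
223 = 1×181 + 42
181 = 4×42 + 13
42 = 3×13 + 3
13 = 4×3 + 1
3 = 3×1 + 0
Back-substitute:
1 = 13 − 4·3
1 = −4·42 + 13·13
1 = 13·181 − 56·42
1 = −56·223 + 69·181
1 = 69·1296 − 401·223
1 = −401·2815 + 871·1296
1 = 871·6926 − 2143·2815
So 2815·(-2143) ≡ 1 (mod 6926), i.e. 2815⁻¹ ≡ 4783.
Then x ≡ 4783·6098 ≡ 1348 (mod 6926); the smallest non-negative solution is x = 1348.

1348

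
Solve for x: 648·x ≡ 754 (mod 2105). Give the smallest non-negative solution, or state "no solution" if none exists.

First find gcd(648, 2105):
2105 = 3*648 + 161
648 = 4*161 + 4
161 = 40*4 + 1
4 = 4*1 + 0
gcd = 1, so a unique solution mod 2105 exists.
Back-substitute for the Bézout coefficients:
1 = 161 − 40·4
1 = −40·648 + 161·161
1 = 161·2105 − 523·648
So 648·(-523) ≡ 1 (mod 2105), giving 648⁻¹ ≡ 1582.
x ≡ 648⁻¹·754 ≡ 1582·754 ≡ 1398 (mod 2105).

1398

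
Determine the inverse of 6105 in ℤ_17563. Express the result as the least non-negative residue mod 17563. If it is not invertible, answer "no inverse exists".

13616

gcd(17563, 6105) by repeated division:
17563 = 2·6105 + 5353
6105 = 1·5353 + 752
5353 = 7·752 + 89
752 = 8·89 + 40
89 = 2·40 + 9
40 = 4·9 + 4
9 = 2·4 + 1
4 = 4·1 + 0
The gcd is 1. Working backward:
1 = 9 − 2·4
1 = −2·40 + 9·9
1 = 9·89 − 20·40
1 = −20·752 + 169·89
1 = 169·5353 − 1203·752
1 = −1203·6105 + 1372·5353
1 = 1372·17563 − 3947·6105
So 6105·(-3947) ≡ 1 (mod 17563), and -3947 ≡ 13616 (mod 17563).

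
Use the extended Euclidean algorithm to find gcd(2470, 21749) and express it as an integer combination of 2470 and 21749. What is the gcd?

13

Apply Euclid's algorithm to 21749 and 2470:
21749 = 8*2470 + 1989
2470 = 1*1989 + 481
1989 = 4*481 + 65
481 = 7*65 + 26
65 = 2*26 + 13
26 = 2*13 + 0
gcd(2470, 21749) = 13.
Back-substituting:
13 = 65 − 2·26
13 = −2·481 + 15·65
13 = 15·1989 − 62·481
13 = −62·2470 + 77·1989
13 = 77·21749 − 678·2470
So 13 = (77)·21749 + (-678)·2470.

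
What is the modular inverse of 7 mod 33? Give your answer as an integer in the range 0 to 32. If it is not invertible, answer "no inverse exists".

19

Run Euclid on (33, 7):
33 = 4*7 + 5
7 = 1*5 + 2
5 = 2*2 + 1
2 = 2*1 + 0
Since gcd(7, 33) = 1, back-substitute to write 1 as a combination:
1 = 5 − 2·2
1 = −2·7 + 3·5
1 = 3·33 − 14·7
Thus 7·(-14) ≡ 1 (mod 33); reducing, -14 mod 33 = 19.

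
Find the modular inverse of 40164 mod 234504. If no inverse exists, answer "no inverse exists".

no inverse exists

Euclidean algorithm on 234504, 40164:
234504 = 5·40164 + 33684
40164 = 1·33684 + 6480
33684 = 5·6480 + 1284
6480 = 5·1284 + 60
1284 = 21·60 + 24
60 = 2·24 + 12
24 = 2·12 + 0
gcd(40164, 234504) = 12 ≠ 1, so 40164 has no multiplicative inverse modulo 234504.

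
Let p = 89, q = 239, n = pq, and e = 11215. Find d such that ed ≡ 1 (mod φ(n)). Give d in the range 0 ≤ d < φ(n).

φ(n) = (p−1)(q−1) = 88·238 = 20944.
Need d with 11215·d ≡ 1 (mod 20944). Apply the extended Euclidean algorithm:
20944 = 1×11215 + 9729
11215 = 1×9729 + 1486
9729 = 6×1486 + 813
1486 = 1×813 + 673
813 = 1×673 + 140
673 = 4×140 + 113
140 = 1×113 + 27
113 = 4×27 + 5
27 = 5×5 + 2
5 = 2×2 + 1
2 = 2×1 + 0
Back-substitute:
1 = 5 − 2·2
1 = −2·27 + 11·5
1 = 11·113 − 46·27
1 = −46·140 + 57·113
1 = 57·673 − 274·140
1 = −274·813 + 331·673
1 = 331·1486 − 605·813
1 = −605·9729 + 3961·1486
1 = 3961·11215 − 4566·9729
1 = −4566·20944 + 8527·11215
So 11215·8527 ≡ 1 (mod 20944), hence d = 8527.

8527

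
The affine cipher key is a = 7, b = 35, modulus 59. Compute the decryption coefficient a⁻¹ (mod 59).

Apply the Euclidean algorithm to 59 and 7:
59 = 8*7 + 3
7 = 2*3 + 1
3 = 3*1 + 0
Since gcd(7, 59) = 1, back-substitute to write 1 as a combination:
1 = 7 − 2·3
1 = −2·59 + 17·7
So 7·17 ≡ 1 (mod 59).

17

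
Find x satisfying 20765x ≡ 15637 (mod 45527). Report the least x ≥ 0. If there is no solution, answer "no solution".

38685

First find gcd(20765, 45527):
45527 = 2·20765 + 3997
20765 = 5·3997 + 780
3997 = 5·780 + 97
780 = 8·97 + 4
97 = 24·4 + 1
4 = 4·1 + 0
gcd = 1, so a unique solution mod 45527 exists.
Back-substitute for the Bézout coefficients:
1 = 97 − 24·4
1 = −24·780 + 193·97
1 = 193·3997 − 989·780
1 = −989·20765 + 5138·3997
1 = 5138·45527 − 11265·20765
So 20765·(-11265) ≡ 1 (mod 45527), giving 20765⁻¹ ≡ 34262.
x ≡ 20765⁻¹·15637 ≡ 34262·15637 ≡ 38685 (mod 45527).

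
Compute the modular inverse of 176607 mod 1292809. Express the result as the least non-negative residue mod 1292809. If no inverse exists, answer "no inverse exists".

902932

Apply the Euclidean algorithm to 1292809 and 176607:
1292809 = 7×176607 + 56560
176607 = 3×56560 + 6927
56560 = 8×6927 + 1144
6927 = 6×1144 + 63
1144 = 18×63 + 10
63 = 6×10 + 3
10 = 3×3 + 1
3 = 3×1 + 0
gcd = 1, so the inverse exists. Back-substitute:
1 = 10 − 3·3
1 = −3·63 + 19·10
1 = 19·1144 − 345·63
1 = −345·6927 + 2089·1144
1 = 2089·56560 − 17057·6927
1 = −17057·176607 + 53260·56560
1 = 53260·1292809 − 389877·176607
So 176607·(-389877) ≡ 1 (mod 1292809), and -389877 ≡ 902932 (mod 1292809).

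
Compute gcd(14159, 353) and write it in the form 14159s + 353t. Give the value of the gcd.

Euclidean algorithm:
14159 = 40×353 + 39
353 = 9×39 + 2
39 = 19×2 + 1
2 = 2×1 + 0
gcd(14159, 353) = 1.
Express as a combination:
1 = 39 − 19·2
1 = −19·353 + 172·39
1 = 172·14159 − 6899·353
So 1 = (172)·14159 + (-6899)·353.

1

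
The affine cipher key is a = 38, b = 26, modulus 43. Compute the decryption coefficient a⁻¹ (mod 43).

Run Euclid on (43, 38):
43 = 1*38 + 5
38 = 7*5 + 3
5 = 1*3 + 2
3 = 1*2 + 1
2 = 2*1 + 0
Since gcd(38, 43) = 1, back-substitute to write 1 as a combination:
1 = 3 − 2
1 = −5 + 2·3
1 = 2·38 − 15·5
1 = −15·43 + 17·38
So 38·17 ≡ 1 (mod 43).

17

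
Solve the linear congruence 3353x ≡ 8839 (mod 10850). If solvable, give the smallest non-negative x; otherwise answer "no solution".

no solution

gcd(3353, 10850):
10850 = 3*3353 + 791
3353 = 4*791 + 189
791 = 4*189 + 35
189 = 5*35 + 14
35 = 2*14 + 7
14 = 2*7 + 0
gcd = 7, but 7 ∤ 8839, so the congruence has no solution.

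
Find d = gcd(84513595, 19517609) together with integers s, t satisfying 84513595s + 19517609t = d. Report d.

Repeated division:
84513595 = 4×19517609 + 6443159
19517609 = 3×6443159 + 188132
6443159 = 34×188132 + 46671
188132 = 4×46671 + 1448
46671 = 32×1448 + 335
1448 = 4×335 + 108
335 = 3×108 + 11
108 = 9×11 + 9
11 = 1×9 + 2
9 = 4×2 + 1
2 = 2×1 + 0
gcd(84513595, 19517609) = 1.
Working backward:
1 = 9 − 4·2
1 = −4·11 + 5·9
1 = 5·108 − 49·11
1 = −49·335 + 152·108
1 = 152·1448 − 657·335
1 = −657·46671 + 21176·1448
1 = 21176·188132 − 85361·46671
1 = −85361·6443159 + 2923450·188132
1 = 2923450·19517609 − 8855711·6443159
1 = −8855711·84513595 + 38346294·19517609
So 1 = (-8855711)·84513595 + (38346294)·19517609.

1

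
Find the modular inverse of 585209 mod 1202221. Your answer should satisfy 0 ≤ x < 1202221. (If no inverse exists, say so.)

270323

gcd(1202221, 585209) by repeated division:
1202221 = 2·585209 + 31803
585209 = 18·31803 + 12755
31803 = 2·12755 + 6293
12755 = 2·6293 + 169
6293 = 37·169 + 40
169 = 4·40 + 9
40 = 4·9 + 4
9 = 2·4 + 1
4 = 4·1 + 0
Since gcd(585209, 1202221) = 1, back-substitute to write 1 as a combination:
1 = 9 − 2·4
1 = −2·40 + 9·9
1 = 9·169 − 38·40
1 = −38·6293 + 1415·169
1 = 1415·12755 − 2868·6293
1 = −2868·31803 + 7151·12755
1 = 7151·585209 − 131586·31803
1 = −131586·1202221 + 270323·585209
So 585209·270323 ≡ 1 (mod 1202221).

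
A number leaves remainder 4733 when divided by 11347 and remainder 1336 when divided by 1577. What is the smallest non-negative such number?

Write x = 4733 + 11347·k. Then 11347·k ≡ 1336 − 4733 ≡ 1334 (mod 1577).
Need 11347⁻¹ mod 1577. Extended Euclid on (1577, 308):
1577 = 5·308 + 37
308 = 8·37 + 12
37 = 3·12 + 1
12 = 12·1 + 0
Back-substitute:
1 = 37 − 3·12
1 = −3·308 + 25·37
1 = 25·1577 − 128·308
11347⁻¹ ≡ 1449 (mod 1577), so k ≡ 1449·1334 ≡ 1141 (mod 1577).
x = 4733 + 11347·1141 = 12951660.

12951660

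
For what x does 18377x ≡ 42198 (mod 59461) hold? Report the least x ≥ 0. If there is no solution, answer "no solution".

50698

First find gcd(18377, 59461):
59461 = 3·18377 + 4330
18377 = 4·4330 + 1057
4330 = 4·1057 + 102
1057 = 10·102 + 37
102 = 2·37 + 28
37 = 1·28 + 9
28 = 3·9 + 1
9 = 9·1 + 0
gcd = 1, so a unique solution mod 59461 exists.
Back-substitute for the Bézout coefficients:
1 = 28 − 3·9
1 = −3·37 + 4·28
1 = 4·102 − 11·37
1 = −11·1057 + 114·102
1 = 114·4330 − 467·1057
1 = −467·18377 + 1982·4330
1 = 1982·59461 − 6413·18377
So 18377·(-6413) ≡ 1 (mod 59461), giving 18377⁻¹ ≡ 53048.
x ≡ 18377⁻¹·42198 ≡ 53048·42198 ≡ 50698 (mod 59461).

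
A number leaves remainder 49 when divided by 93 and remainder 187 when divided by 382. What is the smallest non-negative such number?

Write x = 49 + 93·k. Then 93·k ≡ 187 − 49 ≡ 138 (mod 382).
Need 93⁻¹ mod 382. Extended Euclid on (382, 93):
382 = 4×93 + 10
93 = 9×10 + 3
10 = 3×3 + 1
3 = 3×1 + 0
Back-substitute:
1 = 10 − 3·3
1 = −3·93 + 28·10
1 = 28·382 − 115·93
93⁻¹ ≡ 267 (mod 382), so k ≡ 267·138 ≡ 174 (mod 382).
x = 49 + 93·174 = 16231.

16231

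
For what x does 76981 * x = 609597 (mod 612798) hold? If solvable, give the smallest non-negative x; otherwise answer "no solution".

First find gcd(76981, 612798):
612798 = 7*76981 + 73931
76981 = 1*73931 + 3050
73931 = 24*3050 + 731
3050 = 4*731 + 126
731 = 5*126 + 101
126 = 1*101 + 25
101 = 4*25 + 1
25 = 25*1 + 0
gcd = 1, so a unique solution mod 612798 exists.
Back-substitute for the Bézout coefficients:
1 = 101 − 4·25
1 = −4·126 + 5·101
1 = 5·731 − 29·126
1 = −29·3050 + 121·731
1 = 121·73931 − 2933·3050
1 = −2933·76981 + 3054·73931
1 = 3054·612798 − 24311·76981
So 76981·(-24311) ≡ 1 (mod 612798), giving 76981⁻¹ ≡ 588487.
x ≡ 76981⁻¹·609597 ≡ 588487·609597 ≡ 606963 (mod 612798).

606963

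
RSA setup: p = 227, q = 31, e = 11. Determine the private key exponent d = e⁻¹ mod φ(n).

φ(n) = (p−1)(q−1) = 226·30 = 6780.
Need d with 11·d ≡ 1 (mod 6780). Apply the extended Euclidean algorithm:
6780 = 616×11 + 4
11 = 2×4 + 3
4 = 1×3 + 1
3 = 3×1 + 0
Back-substitute:
1 = 4 − 3
1 = −11 + 3·4
1 = 3·6780 − 1849·11
So 11·(-1849) ≡ 1 (mod 6780), hence d ≡ -1849 ≡ 4931 (mod 6780).

4931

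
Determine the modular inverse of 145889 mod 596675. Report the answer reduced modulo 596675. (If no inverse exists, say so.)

Apply the Euclidean algorithm to 596675 and 145889:
596675 = 4·145889 + 13119
145889 = 11·13119 + 1580
13119 = 8·1580 + 479
1580 = 3·479 + 143
479 = 3·143 + 50
143 = 2·50 + 43
50 = 1·43 + 7
43 = 6·7 + 1
7 = 7·1 + 0
The gcd is 1. Working backward:
1 = 43 − 6·7
1 = −6·50 + 7·43
1 = 7·143 − 20·50
1 = −20·479 + 67·143
1 = 67·1580 − 221·479
1 = −221·13119 + 1835·1580
1 = 1835·145889 − 20406·13119
1 = −20406·596675 + 83459·145889
So 145889·83459 ≡ 1 (mod 596675).

83459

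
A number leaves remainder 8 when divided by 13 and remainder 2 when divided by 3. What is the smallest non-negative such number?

Write x = 8 + 13·k. Then 13·k ≡ 2 − 8 ≡ 0 (mod 3).
Need 13⁻¹ mod 3. Extended Euclid on (3, 1):
3 = 3×1 + 0
13⁻¹ ≡ 1 (mod 3), so k ≡ 1·0 ≡ 0 (mod 3).
x = 8 + 13·0 = 8.

8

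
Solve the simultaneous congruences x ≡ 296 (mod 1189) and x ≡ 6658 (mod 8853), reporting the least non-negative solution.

Write x = 296 + 1189·k. Then 1189·k ≡ 6658 − 296 ≡ 6362 (mod 8853).
Need 1189⁻¹ mod 8853. Extended Euclid on (8853, 1189):
8853 = 7*1189 + 530
1189 = 2*530 + 129
530 = 4*129 + 14
129 = 9*14 + 3
14 = 4*3 + 2
3 = 1*2 + 1
2 = 2*1 + 0
Back-substitute:
1 = 3 − 2
1 = −14 + 5·3
1 = 5·129 − 46·14
1 = −46·530 + 189·129
1 = 189·1189 − 424·530
1 = −424·8853 + 3157·1189
1189⁻¹ ≡ 3157 (mod 8853), so k ≡ 3157·6362 ≡ 6230 (mod 8853).
x = 296 + 1189·6230 = 7407766.

7407766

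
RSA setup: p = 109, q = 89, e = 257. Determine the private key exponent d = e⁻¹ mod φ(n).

φ(n) = (p−1)(q−1) = 108·88 = 9504.
Need d with 257·d ≡ 1 (mod 9504). Apply the extended Euclidean algorithm:
9504 = 36*257 + 252
257 = 1*252 + 5
252 = 50*5 + 2
5 = 2*2 + 1
2 = 2*1 + 0
Back-substitute:
1 = 5 − 2·2
1 = −2·252 + 101·5
1 = 101·257 − 103·252
1 = −103·9504 + 3809·257
So 257·3809 ≡ 1 (mod 9504), hence d = 3809.

3809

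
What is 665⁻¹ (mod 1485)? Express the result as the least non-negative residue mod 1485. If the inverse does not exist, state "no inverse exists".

no inverse exists

Compute gcd(665, 1485):
1485 = 2×665 + 155
665 = 4×155 + 45
155 = 3×45 + 20
45 = 2×20 + 5
20 = 4×5 + 0
Since gcd = 5 > 1, 665 is not a unit mod 1485.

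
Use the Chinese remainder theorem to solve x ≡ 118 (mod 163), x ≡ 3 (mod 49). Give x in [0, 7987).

Write x = 118 + 163·k. Then 163·k ≡ 3 − 118 ≡ 32 (mod 49).
Need 163⁻¹ mod 49. Extended Euclid on (49, 16):
49 = 3·16 + 1
16 = 16·1 + 0
Back-substitute:
1 = 49 − 3·16
163⁻¹ ≡ 46 (mod 49), so k ≡ 46·32 ≡ 2 (mod 49).
x = 118 + 163·2 = 444.

444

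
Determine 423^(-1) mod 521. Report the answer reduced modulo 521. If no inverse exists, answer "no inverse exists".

Extended Euclidean algorithm:
521 = 1·423 + 98
423 = 4·98 + 31
98 = 3·31 + 5
31 = 6·5 + 1
5 = 5·1 + 0
The gcd is 1. Working backward:
1 = 31 − 6·5
1 = −6·98 + 19·31
1 = 19·423 − 82·98
1 = −82·521 + 101·423
So 423·101 ≡ 1 (mod 521).

101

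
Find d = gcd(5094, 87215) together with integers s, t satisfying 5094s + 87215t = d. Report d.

Repeated division:
87215 = 17·5094 + 617
5094 = 8·617 + 158
617 = 3·158 + 143
158 = 1·143 + 15
143 = 9·15 + 8
15 = 1·8 + 7
8 = 1·7 + 1
7 = 7·1 + 0
gcd(5094, 87215) = 1.
Express as a combination:
1 = 8 − 7
1 = −15 + 2·8
1 = 2·143 − 19·15
1 = −19·158 + 21·143
1 = 21·617 − 82·158
1 = −82·5094 + 677·617
1 = 677·87215 − 11591·5094
So 1 = (677)·87215 + (-11591)·5094.

1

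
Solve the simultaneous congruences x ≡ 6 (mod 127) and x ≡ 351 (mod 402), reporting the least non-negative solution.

Write x = 6 + 127·k. Then 127·k ≡ 351 − 6 ≡ 345 (mod 402).
Need 127⁻¹ mod 402. Extended Euclid on (402, 127):
402 = 3·127 + 21
127 = 6·21 + 1
21 = 21·1 + 0
Back-substitute:
1 = 127 − 6·21
1 = −6·402 + 19·127
127⁻¹ ≡ 19 (mod 402), so k ≡ 19·345 ≡ 123 (mod 402).
x = 6 + 127·123 = 15627.

15627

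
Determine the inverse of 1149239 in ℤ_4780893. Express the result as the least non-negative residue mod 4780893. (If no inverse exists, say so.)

Compute gcd(1149239, 4780893):
4780893 = 4·1149239 + 183937
1149239 = 6·183937 + 45617
183937 = 4·45617 + 1469
45617 = 31·1469 + 78
1469 = 18·78 + 65
78 = 1·65 + 13
65 = 5·13 + 0
gcd(1149239, 4780893) = 13 ≠ 1, so 1149239 has no multiplicative inverse modulo 4780893.

no inverse exists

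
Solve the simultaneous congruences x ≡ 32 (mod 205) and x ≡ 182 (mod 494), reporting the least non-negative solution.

64402

Write x = 32 + 205·k. Then 205·k ≡ 182 − 32 ≡ 150 (mod 494).
Need 205⁻¹ mod 494. Extended Euclid on (494, 205):
494 = 2×205 + 84
205 = 2×84 + 37
84 = 2×37 + 10
37 = 3×10 + 7
10 = 1×7 + 3
7 = 2×3 + 1
3 = 3×1 + 0
Back-substitute:
1 = 7 − 2·3
1 = −2·10 + 3·7
1 = 3·37 − 11·10
1 = −11·84 + 25·37
1 = 25·205 − 61·84
1 = −61·494 + 147·205
205⁻¹ ≡ 147 (mod 494), so k ≡ 147·150 ≡ 314 (mod 494).
x = 32 + 205·314 = 64402.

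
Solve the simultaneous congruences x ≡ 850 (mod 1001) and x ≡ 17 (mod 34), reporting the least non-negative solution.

17867

Write x = 850 + 1001·k. Then 1001·k ≡ 17 − 850 ≡ 17 (mod 34).
Need 1001⁻¹ mod 34. Extended Euclid on (34, 15):
34 = 2×15 + 4
15 = 3×4 + 3
4 = 1×3 + 1
3 = 3×1 + 0
Back-substitute:
1 = 4 − 3
1 = −15 + 4·4
1 = 4·34 − 9·15
1001⁻¹ ≡ 25 (mod 34), so k ≡ 25·17 ≡ 17 (mod 34).
x = 850 + 1001·17 = 17867.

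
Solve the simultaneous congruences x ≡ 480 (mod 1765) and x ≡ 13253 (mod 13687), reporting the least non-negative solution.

Write x = 480 + 1765·k. Then 1765·k ≡ 13253 − 480 ≡ 12773 (mod 13687).
Need 1765⁻¹ mod 13687. Extended Euclid on (13687, 1765):
13687 = 7·1765 + 1332
1765 = 1·1332 + 433
1332 = 3·433 + 33
433 = 13·33 + 4
33 = 8·4 + 1
4 = 4·1 + 0
Back-substitute:
1 = 33 − 8·4
1 = −8·433 + 105·33
1 = 105·1332 − 323·433
1 = −323·1765 + 428·1332
1 = 428·13687 − 3319·1765
1765⁻¹ ≡ 10368 (mod 13687), so k ≡ 10368·12773 ≡ 8739 (mod 13687).
x = 480 + 1765·8739 = 15424815.

15424815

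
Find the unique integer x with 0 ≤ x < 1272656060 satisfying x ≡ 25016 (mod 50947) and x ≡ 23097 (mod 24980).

20556657

Write x = 25016 + 50947·k. Then 50947·k ≡ 23097 − 25016 ≡ 23061 (mod 24980).
Need 50947⁻¹ mod 24980. Extended Euclid on (24980, 987):
24980 = 25×987 + 305
987 = 3×305 + 72
305 = 4×72 + 17
72 = 4×17 + 4
17 = 4×4 + 1
4 = 4×1 + 0
Back-substitute:
1 = 17 − 4·4
1 = −4·72 + 17·17
1 = 17·305 − 72·72
1 = −72·987 + 233·305
1 = 233·24980 − 5897·987
50947⁻¹ ≡ 19083 (mod 24980), so k ≡ 19083·23061 ≡ 403 (mod 24980).
x = 25016 + 50947·403 = 20556657.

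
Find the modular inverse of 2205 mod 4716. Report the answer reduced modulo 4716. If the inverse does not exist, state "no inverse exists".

no inverse exists

Compute gcd(2205, 4716):
4716 = 2×2205 + 306
2205 = 7×306 + 63
306 = 4×63 + 54
63 = 1×54 + 9
54 = 6×9 + 0
Since gcd = 9 > 1, 2205 is not a unit mod 4716.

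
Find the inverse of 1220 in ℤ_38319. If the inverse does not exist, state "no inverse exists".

gcd(38319, 1220) by repeated division:
38319 = 31×1220 + 499
1220 = 2×499 + 222
499 = 2×222 + 55
222 = 4×55 + 2
55 = 27×2 + 1
2 = 2×1 + 0
gcd = 1, so the inverse exists. Back-substitute:
1 = 55 − 27·2
1 = −27·222 + 109·55
1 = 109·499 − 245·222
1 = −245·1220 + 599·499
1 = 599·38319 − 18814·1220
So 1220·(-18814) ≡ 1 (mod 38319), and -18814 ≡ 19505 (mod 38319).

19505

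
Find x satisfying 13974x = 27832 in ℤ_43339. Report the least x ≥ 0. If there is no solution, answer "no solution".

First find gcd(13974, 43339):
43339 = 3·13974 + 1417
13974 = 9·1417 + 1221
1417 = 1·1221 + 196
1221 = 6·196 + 45
196 = 4·45 + 16
45 = 2·16 + 13
16 = 1·13 + 3
13 = 4·3 + 1
3 = 3·1 + 0
gcd = 1, so a unique solution mod 43339 exists.
Back-substitute for the Bézout coefficients:
1 = 13 − 4·3
1 = −4·16 + 5·13
1 = 5·45 − 14·16
1 = −14·196 + 61·45
1 = 61·1221 − 380·196
1 = −380·1417 + 441·1221
1 = 441·13974 − 4349·1417
1 = −4349·43339 + 13488·13974
So 13974·(13488) ≡ 1 (mod 43339), giving 13974⁻¹ ≡ 13488.
x ≡ 13974⁻¹·27832 ≡ 13488·27832 ≡ 38937 (mod 43339).

38937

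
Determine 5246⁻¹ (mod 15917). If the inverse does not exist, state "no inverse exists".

14761

gcd(15917, 5246) by repeated division:
15917 = 3×5246 + 179
5246 = 29×179 + 55
179 = 3×55 + 14
55 = 3×14 + 13
14 = 1×13 + 1
13 = 13×1 + 0
The gcd is 1. Working backward:
1 = 14 − 13
1 = −55 + 4·14
1 = 4·179 − 13·55
1 = −13·5246 + 381·179
1 = 381·15917 − 1156·5246
Hence 5246⁻¹ ≡ -1156 ≡ 14761 (mod 15917).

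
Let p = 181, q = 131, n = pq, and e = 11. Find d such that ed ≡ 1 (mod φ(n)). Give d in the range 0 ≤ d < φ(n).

φ(n) = (p−1)(q−1) = 180·130 = 23400.
Need d with 11·d ≡ 1 (mod 23400). Apply the extended Euclidean algorithm:
23400 = 2127*11 + 3
11 = 3*3 + 2
3 = 1*2 + 1
2 = 2*1 + 0
Back-substitute:
1 = 3 − 2
1 = −11 + 4·3
1 = 4·23400 − 8509·11
So 11·(-8509) ≡ 1 (mod 23400), hence d ≡ -8509 ≡ 14891 (mod 23400).

14891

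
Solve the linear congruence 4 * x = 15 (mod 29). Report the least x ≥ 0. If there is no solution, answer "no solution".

11

First find gcd(4, 29):
29 = 7·4 + 1
4 = 4·1 + 0
gcd = 1, so a unique solution mod 29 exists.
Back-substitute for the Bézout coefficients:
1 = 29 − 7·4
So 4·(-7) ≡ 1 (mod 29), giving 4⁻¹ ≡ 22.
x ≡ 4⁻¹·15 ≡ 22·15 ≡ 11 (mod 29).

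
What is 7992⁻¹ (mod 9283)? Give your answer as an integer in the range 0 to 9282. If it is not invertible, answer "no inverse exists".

4717

Run Euclid on (9283, 7992):
9283 = 1×7992 + 1291
7992 = 6×1291 + 246
1291 = 5×246 + 61
246 = 4×61 + 2
61 = 30×2 + 1
2 = 2×1 + 0
Since gcd(7992, 9283) = 1, back-substitute to write 1 as a combination:
1 = 61 − 30·2
1 = −30·246 + 121·61
1 = 121·1291 − 635·246
1 = −635·7992 + 3931·1291
1 = 3931·9283 − 4566·7992
Hence 7992⁻¹ ≡ -4566 ≡ 4717 (mod 9283).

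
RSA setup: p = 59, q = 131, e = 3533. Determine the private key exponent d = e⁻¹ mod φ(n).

φ(n) = (p−1)(q−1) = 58·130 = 7540.
Need d with 3533·d ≡ 1 (mod 7540). Apply the extended Euclidean algorithm:
7540 = 2*3533 + 474
3533 = 7*474 + 215
474 = 2*215 + 44
215 = 4*44 + 39
44 = 1*39 + 5
39 = 7*5 + 4
5 = 1*4 + 1
4 = 4*1 + 0
Back-substitute:
1 = 5 − 4
1 = −39 + 8·5
1 = 8·44 − 9·39
1 = −9·215 + 44·44
1 = 44·474 − 97·215
1 = −97·3533 + 723·474
1 = 723·7540 − 1543·3533
So 3533·(-1543) ≡ 1 (mod 7540), hence d ≡ -1543 ≡ 5997 (mod 7540).

5997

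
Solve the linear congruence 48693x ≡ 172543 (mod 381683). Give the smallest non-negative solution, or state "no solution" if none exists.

First find gcd(48693, 381683):
381683 = 7*48693 + 40832
48693 = 1*40832 + 7861
40832 = 5*7861 + 1527
7861 = 5*1527 + 226
1527 = 6*226 + 171
226 = 1*171 + 55
171 = 3*55 + 6
55 = 9*6 + 1
6 = 6*1 + 0
gcd = 1, so a unique solution mod 381683 exists.
Back-substitute for the Bézout coefficients:
1 = 55 − 9·6
1 = −9·171 + 28·55
1 = 28·226 − 37·171
1 = −37·1527 + 250·226
1 = 250·7861 − 1287·1527
1 = −1287·40832 + 6685·7861
1 = 6685·48693 − 7972·40832
1 = −7972·381683 + 62489·48693
So 48693·(62489) ≡ 1 (mod 381683), giving 48693⁻¹ ≡ 62489.
x ≡ 48693⁻¹·172543 ≡ 62489·172543 ≡ 258143 (mod 381683).

258143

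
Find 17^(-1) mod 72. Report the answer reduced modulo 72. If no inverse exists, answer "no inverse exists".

Run Euclid on (72, 17):
72 = 4·17 + 4
17 = 4·4 + 1
4 = 4·1 + 0
gcd = 1, so the inverse exists. Back-substitute:
1 = 17 − 4·4
1 = −4·72 + 17·17
So 17·17 ≡ 1 (mod 72).

17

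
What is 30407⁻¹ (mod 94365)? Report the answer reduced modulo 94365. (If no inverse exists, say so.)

48233

Extended Euclidean algorithm:
94365 = 3×30407 + 3144
30407 = 9×3144 + 2111
3144 = 1×2111 + 1033
2111 = 2×1033 + 45
1033 = 22×45 + 43
45 = 1×43 + 2
43 = 21×2 + 1
2 = 2×1 + 0
Since gcd(30407, 94365) = 1, back-substitute to write 1 as a combination:
1 = 43 − 21·2
1 = −21·45 + 22·43
1 = 22·1033 − 505·45
1 = −505·2111 + 1032·1033
1 = 1032·3144 − 1537·2111
1 = −1537·30407 + 14865·3144
1 = 14865·94365 − 46132·30407
So 30407·(-46132) ≡ 1 (mod 94365), and -46132 ≡ 48233 (mod 94365).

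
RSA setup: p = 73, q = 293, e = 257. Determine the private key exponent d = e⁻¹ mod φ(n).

φ(n) = (p−1)(q−1) = 72·292 = 21024.
Need d with 257·d ≡ 1 (mod 21024). Apply the extended Euclidean algorithm:
21024 = 81*257 + 207
257 = 1*207 + 50
207 = 4*50 + 7
50 = 7*7 + 1
7 = 7*1 + 0
Back-substitute:
1 = 50 − 7·7
1 = −7·207 + 29·50
1 = 29·257 − 36·207
1 = −36·21024 + 2945·257
So 257·2945 ≡ 1 (mod 21024), hence d = 2945.

2945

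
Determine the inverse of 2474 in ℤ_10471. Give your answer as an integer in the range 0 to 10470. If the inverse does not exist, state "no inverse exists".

Apply the Euclidean algorithm to 10471 and 2474:
10471 = 4×2474 + 575
2474 = 4×575 + 174
575 = 3×174 + 53
174 = 3×53 + 15
53 = 3×15 + 8
15 = 1×8 + 7
8 = 1×7 + 1
7 = 7×1 + 0
Since gcd(2474, 10471) = 1, back-substitute to write 1 as a combination:
1 = 8 − 7
1 = −15 + 2·8
1 = 2·53 − 7·15
1 = −7·174 + 23·53
1 = 23·575 − 76·174
1 = −76·2474 + 327·575
1 = 327·10471 − 1384·2474
Thus 2474·(-1384) ≡ 1 (mod 10471); reducing, -1384 mod 10471 = 9087.

9087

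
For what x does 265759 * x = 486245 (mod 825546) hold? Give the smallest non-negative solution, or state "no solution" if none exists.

First find gcd(265759, 825546):
825546 = 3*265759 + 28269
265759 = 9*28269 + 11338
28269 = 2*11338 + 5593
11338 = 2*5593 + 152
5593 = 36*152 + 121
152 = 1*121 + 31
121 = 3*31 + 28
31 = 1*28 + 3
28 = 9*3 + 1
3 = 3*1 + 0
gcd = 1, so a unique solution mod 825546 exists.
Back-substitute for the Bézout coefficients:
1 = 28 − 9·3
1 = −9·31 + 10·28
1 = 10·121 − 39·31
1 = −39·152 + 49·121
1 = 49·5593 − 1803·152
1 = −1803·11338 + 3655·5593
1 = 3655·28269 − 9113·11338
1 = −9113·265759 + 85672·28269
1 = 85672·825546 − 266129·265759
So 265759·(-266129) ≡ 1 (mod 825546), giving 265759⁻¹ ≡ 559417.
x ≡ 265759⁻¹·486245 ≡ 559417·486245 ≡ 439895 (mod 825546).

439895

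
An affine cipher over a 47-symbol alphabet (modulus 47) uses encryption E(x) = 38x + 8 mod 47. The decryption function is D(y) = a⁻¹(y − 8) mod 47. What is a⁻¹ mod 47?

gcd(47, 38) by repeated division:
47 = 1*38 + 9
38 = 4*9 + 2
9 = 4*2 + 1
2 = 2*1 + 0
Since gcd(38, 47) = 1, back-substitute to write 1 as a combination:
1 = 9 − 4·2
1 = −4·38 + 17·9
1 = 17·47 − 21·38
Thus 38·(-21) ≡ 1 (mod 47); reducing, -21 mod 47 = 26.

26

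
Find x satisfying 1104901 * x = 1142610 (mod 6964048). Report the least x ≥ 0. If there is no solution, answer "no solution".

67114

First find gcd(1104901, 6964048):
6964048 = 6*1104901 + 334642
1104901 = 3*334642 + 100975
334642 = 3*100975 + 31717
100975 = 3*31717 + 5824
31717 = 5*5824 + 2597
5824 = 2*2597 + 630
2597 = 4*630 + 77
630 = 8*77 + 14
77 = 5*14 + 7
14 = 2*7 + 0
gcd = 7 and 7 | 1142610, so solutions exist. Divide through by 7: 157843x ≡ 163230 (mod 994864).
Now find 157843⁻¹ mod 994864:
994864 = 6·157843 + 47806
157843 = 3·47806 + 14425
47806 = 3·14425 + 4531
14425 = 3·4531 + 832
4531 = 5·832 + 371
832 = 2·371 + 90
371 = 4·90 + 11
90 = 8·11 + 2
11 = 5·2 + 1
2 = 2·1 + 0
Back-substitute:
1 = 11 − 5·2
1 = −5·90 + 41·11
1 = 41·371 − 169·90
1 = −169·832 + 379·371
1 = 379·4531 − 2064·832
1 = −2064·14425 + 6571·4531
1 = 6571·47806 − 21777·14425
1 = −21777·157843 + 71902·47806
1 = 71902·994864 − 453189·157843
So 157843·(-453189) ≡ 1 (mod 994864), i.e. 157843⁻¹ ≡ 541675.
Then x ≡ 541675·163230 ≡ 67114 (mod 994864); the smallest non-negative solution is x = 67114.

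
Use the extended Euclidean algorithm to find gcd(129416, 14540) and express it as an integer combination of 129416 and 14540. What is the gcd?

Apply Euclid's algorithm to 129416 and 14540:
129416 = 8·14540 + 13096
14540 = 1·13096 + 1444
13096 = 9·1444 + 100
1444 = 14·100 + 44
100 = 2·44 + 12
44 = 3·12 + 8
12 = 1·8 + 4
8 = 2·4 + 0
gcd(129416, 14540) = 4.
Working backward:
4 = 12 − 8
4 = −44 + 4·12
4 = 4·100 − 9·44
4 = −9·1444 + 130·100
4 = 130·13096 − 1179·1444
4 = −1179·14540 + 1309·13096
4 = 1309·129416 − 11651·14540
So 4 = (1309)·129416 + (-11651)·14540.

4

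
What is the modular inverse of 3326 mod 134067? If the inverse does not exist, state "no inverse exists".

gcd(134067, 3326) by repeated division:
134067 = 40·3326 + 1027
3326 = 3·1027 + 245
1027 = 4·245 + 47
245 = 5·47 + 10
47 = 4·10 + 7
10 = 1·7 + 3
7 = 2·3 + 1
3 = 3·1 + 0
The gcd is 1. Working backward:
1 = 7 − 2·3
1 = −2·10 + 3·7
1 = 3·47 − 14·10
1 = −14·245 + 73·47
1 = 73·1027 − 306·245
1 = −306·3326 + 991·1027
1 = 991·134067 − 39946·3326
Thus 3326·(-39946) ≡ 1 (mod 134067); reducing, -39946 mod 134067 = 94121.

94121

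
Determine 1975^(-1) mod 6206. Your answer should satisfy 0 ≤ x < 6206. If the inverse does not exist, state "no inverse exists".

5433

gcd(6206, 1975) by repeated division:
6206 = 3·1975 + 281
1975 = 7·281 + 8
281 = 35·8 + 1
8 = 8·1 + 0
The gcd is 1. Working backward:
1 = 281 − 35·8
1 = −35·1975 + 246·281
1 = 246·6206 − 773·1975
Thus 1975·(-773) ≡ 1 (mod 6206); reducing, -773 mod 6206 = 5433.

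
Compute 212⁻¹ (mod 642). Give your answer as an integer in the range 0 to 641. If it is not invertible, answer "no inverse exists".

Compute gcd(212, 642):
642 = 3×212 + 6
212 = 35×6 + 2
6 = 3×2 + 0
gcd(212, 642) = 2 ≠ 1, so 212 has no multiplicative inverse modulo 642.

no inverse exists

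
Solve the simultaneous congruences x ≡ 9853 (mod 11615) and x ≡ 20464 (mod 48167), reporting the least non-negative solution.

Write x = 9853 + 11615·k. Then 11615·k ≡ 20464 − 9853 ≡ 10611 (mod 48167).
Need 11615⁻¹ mod 48167. Extended Euclid on (48167, 11615):
48167 = 4·11615 + 1707
11615 = 6·1707 + 1373
1707 = 1·1373 + 334
1373 = 4·334 + 37
334 = 9·37 + 1
37 = 37·1 + 0
Back-substitute:
1 = 334 − 9·37
1 = −9·1373 + 37·334
1 = 37·1707 − 46·1373
1 = −46·11615 + 313·1707
1 = 313·48167 − 1298·11615
11615⁻¹ ≡ 46869 (mod 48167), so k ≡ 46869·10611 ≡ 2684 (mod 48167).
x = 9853 + 11615·2684 = 31184513.

31184513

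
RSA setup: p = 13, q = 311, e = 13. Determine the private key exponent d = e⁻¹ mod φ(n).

φ(n) = (p−1)(q−1) = 12·310 = 3720.
Need d with 13·d ≡ 1 (mod 3720). Apply the extended Euclidean algorithm:
3720 = 286×13 + 2
13 = 6×2 + 1
2 = 2×1 + 0
Back-substitute:
1 = 13 − 6·2
1 = −6·3720 + 1717·13
So 13·1717 ≡ 1 (mod 3720), hence d = 1717.

1717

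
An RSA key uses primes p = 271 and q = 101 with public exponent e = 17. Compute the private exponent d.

6353

φ(n) = (p−1)(q−1) = 270·100 = 27000.
Need d with 17·d ≡ 1 (mod 27000). Apply the extended Euclidean algorithm:
27000 = 1588*17 + 4
17 = 4*4 + 1
4 = 4*1 + 0
Back-substitute:
1 = 17 − 4·4
1 = −4·27000 + 6353·17
So 17·6353 ≡ 1 (mod 27000), hence d = 6353.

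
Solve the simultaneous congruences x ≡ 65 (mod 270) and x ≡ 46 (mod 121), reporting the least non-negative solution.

Write x = 65 + 270·k. Then 270·k ≡ 46 − 65 ≡ 102 (mod 121).
Need 270⁻¹ mod 121. Extended Euclid on (121, 28):
121 = 4×28 + 9
28 = 3×9 + 1
9 = 9×1 + 0
Back-substitute:
1 = 28 − 3·9
1 = −3·121 + 13·28
270⁻¹ ≡ 13 (mod 121), so k ≡ 13·102 ≡ 116 (mod 121).
x = 65 + 270·116 = 31385.

31385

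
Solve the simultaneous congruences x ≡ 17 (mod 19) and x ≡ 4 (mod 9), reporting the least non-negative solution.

112

Write x = 17 + 19·k. Then 19·k ≡ 4 − 17 ≡ 5 (mod 9).
Need 19⁻¹ mod 9. Extended Euclid on (9, 1):
9 = 9*1 + 0
19⁻¹ ≡ 1 (mod 9), so k ≡ 1·5 ≡ 5 (mod 9).
x = 17 + 19·5 = 112.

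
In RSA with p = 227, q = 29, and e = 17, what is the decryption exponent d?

φ(n) = (p−1)(q−1) = 226·28 = 6328.
Need d with 17·d ≡ 1 (mod 6328). Apply the extended Euclidean algorithm:
6328 = 372×17 + 4
17 = 4×4 + 1
4 = 4×1 + 0
Back-substitute:
1 = 17 − 4·4
1 = −4·6328 + 1489·17
So 17·1489 ≡ 1 (mod 6328), hence d = 1489.

1489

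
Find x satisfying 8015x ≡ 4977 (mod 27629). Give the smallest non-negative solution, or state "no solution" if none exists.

2455

First find gcd(8015, 27629):
27629 = 3*8015 + 3584
8015 = 2*3584 + 847
3584 = 4*847 + 196
847 = 4*196 + 63
196 = 3*63 + 7
63 = 9*7 + 0
gcd = 7 and 7 | 4977, so solutions exist. Divide through by 7: 1145x ≡ 711 (mod 3947).
Now find 1145⁻¹ mod 3947:
3947 = 3×1145 + 512
1145 = 2×512 + 121
512 = 4×121 + 28
121 = 4×28 + 9
28 = 3×9 + 1
9 = 9×1 + 0
Back-substitute:
1 = 28 − 3·9
1 = −3·121 + 13·28
1 = 13·512 − 55·121
1 = −55·1145 + 123·512
1 = 123·3947 − 424·1145
So 1145·(-424) ≡ 1 (mod 3947), i.e. 1145⁻¹ ≡ 3523.
Then x ≡ 3523·711 ≡ 2455 (mod 3947); the smallest non-negative solution is x = 2455.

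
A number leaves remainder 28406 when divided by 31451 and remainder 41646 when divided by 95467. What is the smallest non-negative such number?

2942143652

Write x = 28406 + 31451·k. Then 31451·k ≡ 41646 − 28406 ≡ 13240 (mod 95467).
Need 31451⁻¹ mod 95467. Extended Euclid on (95467, 31451):
95467 = 3×31451 + 1114
31451 = 28×1114 + 259
1114 = 4×259 + 78
259 = 3×78 + 25
78 = 3×25 + 3
25 = 8×3 + 1
3 = 3×1 + 0
Back-substitute:
1 = 25 − 8·3
1 = −8·78 + 25·25
1 = 25·259 − 83·78
1 = −83·1114 + 357·259
1 = 357·31451 − 10079·1114
1 = −10079·95467 + 30594·31451
31451⁻¹ ≡ 30594 (mod 95467), so k ≡ 30594·13240 ≡ 93546 (mod 95467).
x = 28406 + 31451·93546 = 2942143652.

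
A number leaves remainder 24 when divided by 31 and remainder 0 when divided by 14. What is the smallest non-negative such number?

Write x = 24 + 31·k. Then 31·k ≡ 0 − 24 ≡ 4 (mod 14).
Need 31⁻¹ mod 14. Extended Euclid on (14, 3):
14 = 4·3 + 2
3 = 1·2 + 1
2 = 2·1 + 0
Back-substitute:
1 = 3 − 2
1 = −14 + 5·3
31⁻¹ ≡ 5 (mod 14), so k ≡ 5·4 ≡ 6 (mod 14).
x = 24 + 31·6 = 210.

210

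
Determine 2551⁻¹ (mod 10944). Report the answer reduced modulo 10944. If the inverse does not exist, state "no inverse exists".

5191

Extended Euclidean algorithm:
10944 = 4·2551 + 740
2551 = 3·740 + 331
740 = 2·331 + 78
331 = 4·78 + 19
78 = 4·19 + 2
19 = 9·2 + 1
2 = 2·1 + 0
Since gcd(2551, 10944) = 1, back-substitute to write 1 as a combination:
1 = 19 − 9·2
1 = −9·78 + 37·19
1 = 37·331 − 157·78
1 = −157·740 + 351·331
1 = 351·2551 − 1210·740
1 = −1210·10944 + 5191·2551
So 2551·5191 ≡ 1 (mod 10944).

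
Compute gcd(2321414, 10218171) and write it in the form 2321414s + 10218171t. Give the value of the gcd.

Apply Euclid's algorithm to 10218171 and 2321414:
10218171 = 4×2321414 + 932515
2321414 = 2×932515 + 456384
932515 = 2×456384 + 19747
456384 = 23×19747 + 2203
19747 = 8×2203 + 2123
2203 = 1×2123 + 80
2123 = 26×80 + 43
80 = 1×43 + 37
43 = 1×37 + 6
37 = 6×6 + 1
6 = 6×1 + 0
gcd(2321414, 10218171) = 1.
Back-substituting:
1 = 37 − 6·6
1 = −6·43 + 7·37
1 = 7·80 − 13·43
1 = −13·2123 + 345·80
1 = 345·2203 − 358·2123
1 = −358·19747 + 3209·2203
1 = 3209·456384 − 74165·19747
1 = −74165·932515 + 151539·456384
1 = 151539·2321414 − 377243·932515
1 = −377243·10218171 + 1660511·2321414
So 1 = (-377243)·10218171 + (1660511)·2321414.

1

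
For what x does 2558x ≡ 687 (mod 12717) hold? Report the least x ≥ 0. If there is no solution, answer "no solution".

11022

First find gcd(2558, 12717):
12717 = 4*2558 + 2485
2558 = 1*2485 + 73
2485 = 34*73 + 3
73 = 24*3 + 1
3 = 3*1 + 0
gcd = 1, so a unique solution mod 12717 exists.
Back-substitute for the Bézout coefficients:
1 = 73 − 24·3
1 = −24·2485 + 817·73
1 = 817·2558 − 841·2485
1 = −841·12717 + 4181·2558
So 2558·(4181) ≡ 1 (mod 12717), giving 2558⁻¹ ≡ 4181.
x ≡ 2558⁻¹·687 ≡ 4181·687 ≡ 11022 (mod 12717).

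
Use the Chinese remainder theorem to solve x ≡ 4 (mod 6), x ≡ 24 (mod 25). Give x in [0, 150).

Write x = 4 + 6·k. Then 6·k ≡ 24 − 4 ≡ 20 (mod 25).
Need 6⁻¹ mod 25. Extended Euclid on (25, 6):
25 = 4*6 + 1
6 = 6*1 + 0
Back-substitute:
1 = 25 − 4·6
6⁻¹ ≡ 21 (mod 25), so k ≡ 21·20 ≡ 20 (mod 25).
x = 4 + 6·20 = 124.

124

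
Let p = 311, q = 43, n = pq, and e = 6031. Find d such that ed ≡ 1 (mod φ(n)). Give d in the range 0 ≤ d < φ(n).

6211

φ(n) = (p−1)(q−1) = 310·42 = 13020.
Need d with 6031·d ≡ 1 (mod 13020). Apply the extended Euclidean algorithm:
13020 = 2*6031 + 958
6031 = 6*958 + 283
958 = 3*283 + 109
283 = 2*109 + 65
109 = 1*65 + 44
65 = 1*44 + 21
44 = 2*21 + 2
21 = 10*2 + 1
2 = 2*1 + 0
Back-substitute:
1 = 21 − 10·2
1 = −10·44 + 21·21
1 = 21·65 − 31·44
1 = −31·109 + 52·65
1 = 52·283 − 135·109
1 = −135·958 + 457·283
1 = 457·6031 − 2877·958
1 = −2877·13020 + 6211·6031
So 6031·6211 ≡ 1 (mod 13020), hence d = 6211.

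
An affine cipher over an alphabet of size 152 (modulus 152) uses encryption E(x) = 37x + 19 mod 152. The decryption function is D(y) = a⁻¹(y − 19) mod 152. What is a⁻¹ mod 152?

Run Euclid on (152, 37):
152 = 4×37 + 4
37 = 9×4 + 1
4 = 4×1 + 0
gcd = 1, so the inverse exists. Back-substitute:
1 = 37 − 9·4
1 = −9·152 + 37·37
So 37·37 ≡ 1 (mod 152).

37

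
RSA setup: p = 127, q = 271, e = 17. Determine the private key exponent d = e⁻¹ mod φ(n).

22013

φ(n) = (p−1)(q−1) = 126·270 = 34020.
Need d with 17·d ≡ 1 (mod 34020). Apply the extended Euclidean algorithm:
34020 = 2001×17 + 3
17 = 5×3 + 2
3 = 1×2 + 1
2 = 2×1 + 0
Back-substitute:
1 = 3 − 2
1 = −17 + 6·3
1 = 6·34020 − 12007·17
So 17·(-12007) ≡ 1 (mod 34020), hence d ≡ -12007 ≡ 22013 (mod 34020).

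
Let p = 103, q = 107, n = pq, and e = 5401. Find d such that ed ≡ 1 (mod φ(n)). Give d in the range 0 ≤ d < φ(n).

φ(n) = (p−1)(q−1) = 102·106 = 10812.
Need d with 5401·d ≡ 1 (mod 10812). Apply the extended Euclidean algorithm:
10812 = 2*5401 + 10
5401 = 540*10 + 1
10 = 10*1 + 0
Back-substitute:
1 = 5401 − 540·10
1 = −540·10812 + 1081·5401
So 5401·1081 ≡ 1 (mod 10812), hence d = 1081.

1081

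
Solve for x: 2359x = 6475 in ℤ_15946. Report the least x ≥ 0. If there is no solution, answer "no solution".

First find gcd(2359, 15946):
15946 = 6*2359 + 1792
2359 = 1*1792 + 567
1792 = 3*567 + 91
567 = 6*91 + 21
91 = 4*21 + 7
21 = 3*7 + 0
gcd = 7 and 7 | 6475, so solutions exist. Divide through by 7: 337x ≡ 925 (mod 2278).
Now find 337⁻¹ mod 2278:
2278 = 6·337 + 256
337 = 1·256 + 81
256 = 3·81 + 13
81 = 6·13 + 3
13 = 4·3 + 1
3 = 3·1 + 0
Back-substitute:
1 = 13 − 4·3
1 = −4·81 + 25·13
1 = 25·256 − 79·81
1 = −79·337 + 104·256
1 = 104·2278 − 703·337
So 337·(-703) ≡ 1 (mod 2278), i.e. 337⁻¹ ≡ 1575.
Then x ≡ 1575·925 ≡ 1233 (mod 2278); the smallest non-negative solution is x = 1233.

1233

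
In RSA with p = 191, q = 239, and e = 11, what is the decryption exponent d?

φ(n) = (p−1)(q−1) = 190·238 = 45220.
Need d with 11·d ≡ 1 (mod 45220). Apply the extended Euclidean algorithm:
45220 = 4110×11 + 10
11 = 1×10 + 1
10 = 10×1 + 0
Back-substitute:
1 = 11 − 10
1 = −45220 + 4111·11
So 11·4111 ≡ 1 (mod 45220), hence d = 4111.

4111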